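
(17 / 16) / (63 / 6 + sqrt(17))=357 / 2984-17 * sqrt(17) / 1492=0.07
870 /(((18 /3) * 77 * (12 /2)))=145 /462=0.31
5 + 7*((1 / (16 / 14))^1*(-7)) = -303 / 8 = -37.88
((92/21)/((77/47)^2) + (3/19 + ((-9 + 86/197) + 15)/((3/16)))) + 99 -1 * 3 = 132.12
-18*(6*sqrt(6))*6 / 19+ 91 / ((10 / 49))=4459 / 10 - 648*sqrt(6) / 19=362.36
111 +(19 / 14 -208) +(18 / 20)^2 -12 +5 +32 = -48883 / 700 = -69.83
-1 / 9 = -0.11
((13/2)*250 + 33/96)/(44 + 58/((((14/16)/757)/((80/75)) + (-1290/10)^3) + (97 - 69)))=1202048551928629/32540872542848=36.94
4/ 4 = 1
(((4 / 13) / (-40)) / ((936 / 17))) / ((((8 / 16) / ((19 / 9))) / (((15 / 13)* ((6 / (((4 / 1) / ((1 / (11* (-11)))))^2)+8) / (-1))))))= 23281517 / 4275640512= 0.01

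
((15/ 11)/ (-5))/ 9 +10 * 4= 1319/ 33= 39.97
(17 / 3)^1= 5.67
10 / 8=5 / 4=1.25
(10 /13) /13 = 10 /169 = 0.06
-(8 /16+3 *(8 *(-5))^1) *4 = 478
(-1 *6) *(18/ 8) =-13.50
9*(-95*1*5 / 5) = -855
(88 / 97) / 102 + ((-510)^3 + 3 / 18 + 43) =-437482855607 / 3298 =-132650956.82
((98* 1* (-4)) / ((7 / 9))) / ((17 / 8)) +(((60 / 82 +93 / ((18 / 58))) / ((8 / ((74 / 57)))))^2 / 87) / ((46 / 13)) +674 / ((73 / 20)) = -174984788782345195 / 3905968914757152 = -44.80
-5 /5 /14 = -1 /14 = -0.07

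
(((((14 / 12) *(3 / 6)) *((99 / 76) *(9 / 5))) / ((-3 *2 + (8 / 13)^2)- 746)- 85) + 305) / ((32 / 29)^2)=35722714843409 / 197710315520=180.68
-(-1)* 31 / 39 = 31 / 39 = 0.79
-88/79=-1.11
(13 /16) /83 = 0.01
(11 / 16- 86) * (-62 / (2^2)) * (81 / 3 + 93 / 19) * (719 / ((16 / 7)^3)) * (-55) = -173909246586075 / 1245184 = -139665500.51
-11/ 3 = -3.67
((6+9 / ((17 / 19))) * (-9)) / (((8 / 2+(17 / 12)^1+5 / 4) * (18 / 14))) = -5733 / 340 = -16.86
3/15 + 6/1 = 31/5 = 6.20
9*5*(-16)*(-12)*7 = 60480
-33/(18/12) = -22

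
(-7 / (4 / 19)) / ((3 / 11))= -1463 / 12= -121.92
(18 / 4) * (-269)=-2421 / 2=-1210.50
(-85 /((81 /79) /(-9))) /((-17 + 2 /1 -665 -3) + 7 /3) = -6715 /6126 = -1.10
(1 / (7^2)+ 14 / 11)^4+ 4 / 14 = 260125370607 / 84402451441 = 3.08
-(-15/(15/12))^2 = -144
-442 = -442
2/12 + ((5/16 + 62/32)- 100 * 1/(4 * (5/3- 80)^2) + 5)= 196493/26508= 7.41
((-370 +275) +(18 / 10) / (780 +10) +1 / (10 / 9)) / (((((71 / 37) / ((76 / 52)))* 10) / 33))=-4311371757 / 18229250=-236.51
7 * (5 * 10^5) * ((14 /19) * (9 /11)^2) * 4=15876000000 /2299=6905611.14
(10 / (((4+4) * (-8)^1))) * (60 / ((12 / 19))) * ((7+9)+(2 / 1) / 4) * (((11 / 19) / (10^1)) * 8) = -1815 / 16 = -113.44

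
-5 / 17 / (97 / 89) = -0.27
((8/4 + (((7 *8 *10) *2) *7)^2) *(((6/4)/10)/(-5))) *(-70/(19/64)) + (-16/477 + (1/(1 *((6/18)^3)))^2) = 19702462960603/45315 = 434788987.32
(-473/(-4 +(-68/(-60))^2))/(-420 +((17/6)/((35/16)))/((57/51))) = -212317875/510544268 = -0.42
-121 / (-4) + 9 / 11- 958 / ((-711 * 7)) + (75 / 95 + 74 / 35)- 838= -16722882731 / 20803860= -803.84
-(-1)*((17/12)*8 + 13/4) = 175/12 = 14.58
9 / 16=0.56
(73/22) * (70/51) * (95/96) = 242725/53856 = 4.51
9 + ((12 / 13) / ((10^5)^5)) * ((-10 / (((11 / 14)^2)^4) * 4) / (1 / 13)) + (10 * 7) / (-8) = 13083427795410156249982705597 / 52333711181640625000000000000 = 0.25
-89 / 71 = -1.25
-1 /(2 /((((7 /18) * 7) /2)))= -49 /72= -0.68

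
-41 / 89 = -0.46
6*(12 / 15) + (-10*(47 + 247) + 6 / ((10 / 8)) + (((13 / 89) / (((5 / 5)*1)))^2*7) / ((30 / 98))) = -348117509 / 118815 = -2929.91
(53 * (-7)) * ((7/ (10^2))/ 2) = -2597/ 200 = -12.98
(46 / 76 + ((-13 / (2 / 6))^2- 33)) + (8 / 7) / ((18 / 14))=509407 / 342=1489.49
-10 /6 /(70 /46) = -23 /21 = -1.10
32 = 32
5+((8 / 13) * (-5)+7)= 116 / 13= 8.92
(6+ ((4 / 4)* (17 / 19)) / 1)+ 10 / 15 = 431 / 57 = 7.56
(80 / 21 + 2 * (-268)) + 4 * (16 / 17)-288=-291464 / 357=-816.43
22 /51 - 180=-9158 /51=-179.57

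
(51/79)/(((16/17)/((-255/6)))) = -73695/2528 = -29.15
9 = 9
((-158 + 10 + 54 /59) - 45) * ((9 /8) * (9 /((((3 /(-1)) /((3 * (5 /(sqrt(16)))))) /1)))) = 4589865 /1888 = 2431.07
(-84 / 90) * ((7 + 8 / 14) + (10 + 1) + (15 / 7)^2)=-454 / 21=-21.62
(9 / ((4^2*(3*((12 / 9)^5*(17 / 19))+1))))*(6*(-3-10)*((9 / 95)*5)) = -1.69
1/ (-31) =-1/ 31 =-0.03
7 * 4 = 28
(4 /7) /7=0.08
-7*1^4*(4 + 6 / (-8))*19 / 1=-1729 / 4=-432.25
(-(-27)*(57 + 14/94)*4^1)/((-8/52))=-1885572/47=-40118.55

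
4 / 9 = 0.44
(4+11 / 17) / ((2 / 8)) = 316 / 17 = 18.59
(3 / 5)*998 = 2994 / 5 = 598.80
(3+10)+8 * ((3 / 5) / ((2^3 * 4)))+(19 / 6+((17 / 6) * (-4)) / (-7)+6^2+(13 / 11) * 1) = 84881 / 1540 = 55.12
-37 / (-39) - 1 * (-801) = 801.95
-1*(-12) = 12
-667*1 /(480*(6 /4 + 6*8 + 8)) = -29 /1200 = -0.02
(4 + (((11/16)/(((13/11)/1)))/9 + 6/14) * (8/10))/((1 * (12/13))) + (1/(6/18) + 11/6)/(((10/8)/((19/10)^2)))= 7075951/378000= 18.72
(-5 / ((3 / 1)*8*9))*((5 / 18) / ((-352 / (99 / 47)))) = 25 / 649728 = 0.00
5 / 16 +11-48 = -587 / 16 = -36.69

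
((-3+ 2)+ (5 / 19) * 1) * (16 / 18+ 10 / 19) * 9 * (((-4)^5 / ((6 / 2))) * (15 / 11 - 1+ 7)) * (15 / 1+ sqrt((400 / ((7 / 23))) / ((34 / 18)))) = 976060.23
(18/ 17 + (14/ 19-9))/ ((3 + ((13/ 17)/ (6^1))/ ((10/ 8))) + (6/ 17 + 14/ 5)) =-6981/ 6061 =-1.15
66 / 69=22 / 23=0.96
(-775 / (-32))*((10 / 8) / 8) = 3875 / 1024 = 3.78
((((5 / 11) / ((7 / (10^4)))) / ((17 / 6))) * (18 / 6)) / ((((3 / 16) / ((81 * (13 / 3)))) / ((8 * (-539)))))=-5549929411.76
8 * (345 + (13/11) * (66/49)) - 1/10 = 1358591/490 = 2772.63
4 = 4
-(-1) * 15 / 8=15 / 8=1.88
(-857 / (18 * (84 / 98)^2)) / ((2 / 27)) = -41993 / 48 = -874.85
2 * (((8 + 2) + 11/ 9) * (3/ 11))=6.12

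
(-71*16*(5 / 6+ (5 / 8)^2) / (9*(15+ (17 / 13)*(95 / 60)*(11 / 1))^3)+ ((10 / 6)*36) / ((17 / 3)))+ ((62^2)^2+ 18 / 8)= 2896189818910198547 / 196001722156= 14776348.84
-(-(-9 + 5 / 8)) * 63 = -4221 / 8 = -527.62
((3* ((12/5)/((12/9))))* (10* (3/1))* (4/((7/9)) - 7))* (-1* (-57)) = -17148.86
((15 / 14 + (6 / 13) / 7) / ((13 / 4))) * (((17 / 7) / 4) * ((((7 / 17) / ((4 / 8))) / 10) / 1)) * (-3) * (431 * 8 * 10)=-2141208 / 1183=-1809.98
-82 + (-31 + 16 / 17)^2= 821.53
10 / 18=5 / 9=0.56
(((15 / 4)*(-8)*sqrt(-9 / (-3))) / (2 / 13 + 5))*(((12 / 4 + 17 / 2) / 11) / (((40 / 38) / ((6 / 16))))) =-51129*sqrt(3) / 23584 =-3.76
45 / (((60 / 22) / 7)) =231 / 2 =115.50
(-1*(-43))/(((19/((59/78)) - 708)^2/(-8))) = -299366/405821025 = -0.00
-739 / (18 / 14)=-5173 / 9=-574.78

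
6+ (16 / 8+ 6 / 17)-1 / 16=8.29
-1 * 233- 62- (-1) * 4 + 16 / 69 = -20063 / 69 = -290.77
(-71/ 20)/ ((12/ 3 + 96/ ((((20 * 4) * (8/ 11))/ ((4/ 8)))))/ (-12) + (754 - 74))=-0.01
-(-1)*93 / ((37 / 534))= 49662 / 37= 1342.22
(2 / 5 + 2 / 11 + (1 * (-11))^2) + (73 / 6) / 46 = 1849627 / 15180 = 121.85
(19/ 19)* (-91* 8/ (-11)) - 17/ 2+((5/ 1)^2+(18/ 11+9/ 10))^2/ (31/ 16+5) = 112134953/ 671550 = 166.98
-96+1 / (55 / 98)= -94.22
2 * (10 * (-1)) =-20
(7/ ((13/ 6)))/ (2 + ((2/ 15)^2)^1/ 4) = 1.61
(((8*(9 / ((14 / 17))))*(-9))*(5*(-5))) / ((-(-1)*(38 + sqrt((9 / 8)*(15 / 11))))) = 460468800 / 888559-826200*sqrt(330) / 888559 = 501.33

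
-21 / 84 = -1 / 4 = -0.25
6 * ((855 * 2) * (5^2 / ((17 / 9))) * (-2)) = -271588.24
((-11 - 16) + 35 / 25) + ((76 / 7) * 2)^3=17515136 / 1715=10212.91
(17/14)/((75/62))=527/525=1.00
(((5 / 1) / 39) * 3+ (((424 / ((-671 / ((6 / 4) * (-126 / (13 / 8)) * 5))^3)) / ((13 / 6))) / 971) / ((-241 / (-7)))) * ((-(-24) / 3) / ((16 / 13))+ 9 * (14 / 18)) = 21176265779230950495 / 4038380515920341162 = 5.24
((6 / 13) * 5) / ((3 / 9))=90 / 13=6.92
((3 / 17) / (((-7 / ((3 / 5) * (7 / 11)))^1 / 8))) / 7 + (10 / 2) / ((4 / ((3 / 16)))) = 0.22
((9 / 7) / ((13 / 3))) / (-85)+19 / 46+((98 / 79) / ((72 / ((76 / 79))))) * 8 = 10835188067 / 19985491890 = 0.54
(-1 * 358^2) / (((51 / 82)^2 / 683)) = -588592144688 / 2601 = -226294557.74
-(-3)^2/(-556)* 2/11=9/3058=0.00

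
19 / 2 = 9.50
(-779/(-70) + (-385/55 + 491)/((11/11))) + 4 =34939/70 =499.13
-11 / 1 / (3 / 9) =-33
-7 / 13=-0.54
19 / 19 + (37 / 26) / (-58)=1471 / 1508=0.98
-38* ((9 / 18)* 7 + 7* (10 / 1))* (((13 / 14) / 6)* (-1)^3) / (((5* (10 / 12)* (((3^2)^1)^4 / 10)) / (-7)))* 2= -24206 / 10935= -2.21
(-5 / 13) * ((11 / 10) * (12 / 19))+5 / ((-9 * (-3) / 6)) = 1876 / 2223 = 0.84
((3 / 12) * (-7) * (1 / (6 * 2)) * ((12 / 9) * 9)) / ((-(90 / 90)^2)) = 7 / 4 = 1.75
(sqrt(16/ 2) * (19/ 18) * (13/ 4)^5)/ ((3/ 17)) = 6134.38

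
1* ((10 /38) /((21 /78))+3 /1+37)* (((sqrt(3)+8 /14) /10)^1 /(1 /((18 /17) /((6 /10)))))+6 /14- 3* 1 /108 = 2582761 /569772+16350* sqrt(3) /2261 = 17.06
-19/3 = -6.33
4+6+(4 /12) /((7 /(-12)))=66 /7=9.43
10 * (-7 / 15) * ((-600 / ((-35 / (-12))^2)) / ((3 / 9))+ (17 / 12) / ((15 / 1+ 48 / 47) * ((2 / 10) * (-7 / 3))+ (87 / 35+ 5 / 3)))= 8020217 / 8106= 989.42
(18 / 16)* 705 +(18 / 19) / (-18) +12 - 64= 112643 / 152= 741.07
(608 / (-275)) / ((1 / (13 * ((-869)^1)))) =624416 / 25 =24976.64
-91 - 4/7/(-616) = -98097/1078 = -91.00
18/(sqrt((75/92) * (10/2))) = 12 * sqrt(345)/25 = 8.92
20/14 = 10/7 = 1.43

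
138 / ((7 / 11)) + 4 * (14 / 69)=105134 / 483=217.67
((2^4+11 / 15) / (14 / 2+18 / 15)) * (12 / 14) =502 / 287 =1.75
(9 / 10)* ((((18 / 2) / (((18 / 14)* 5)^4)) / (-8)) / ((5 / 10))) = -2401 / 2025000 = -0.00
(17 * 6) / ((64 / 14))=357 / 16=22.31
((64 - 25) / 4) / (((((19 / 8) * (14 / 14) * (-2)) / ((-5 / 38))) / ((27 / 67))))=5265 / 48374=0.11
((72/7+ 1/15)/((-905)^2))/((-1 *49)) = -1087/4213883625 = -0.00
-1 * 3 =-3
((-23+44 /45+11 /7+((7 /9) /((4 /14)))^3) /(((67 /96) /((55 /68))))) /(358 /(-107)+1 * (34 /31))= 2068849387 /14453294940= 0.14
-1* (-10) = 10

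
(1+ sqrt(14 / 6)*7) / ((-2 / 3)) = -7*sqrt(21) / 2- 3 / 2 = -17.54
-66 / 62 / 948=-11 / 9796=-0.00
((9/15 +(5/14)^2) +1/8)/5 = 1671/9800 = 0.17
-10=-10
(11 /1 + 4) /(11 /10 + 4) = 50 /17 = 2.94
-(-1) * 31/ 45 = 31/ 45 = 0.69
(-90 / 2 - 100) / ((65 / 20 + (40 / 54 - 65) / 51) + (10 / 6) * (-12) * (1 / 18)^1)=-798660 / 4841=-164.98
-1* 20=-20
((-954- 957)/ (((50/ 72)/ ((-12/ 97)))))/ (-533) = -63504/ 99425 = -0.64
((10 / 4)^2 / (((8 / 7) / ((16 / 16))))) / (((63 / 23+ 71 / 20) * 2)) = 20125 / 46288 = 0.43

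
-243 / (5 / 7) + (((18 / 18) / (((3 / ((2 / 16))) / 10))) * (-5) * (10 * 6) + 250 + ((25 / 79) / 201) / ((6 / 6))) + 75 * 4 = 6732821 / 79395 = 84.80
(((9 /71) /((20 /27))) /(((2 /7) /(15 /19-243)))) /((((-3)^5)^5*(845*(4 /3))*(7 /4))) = 59 /679419311559300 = 0.00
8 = 8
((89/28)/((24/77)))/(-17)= -979/1632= -0.60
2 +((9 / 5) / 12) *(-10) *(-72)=110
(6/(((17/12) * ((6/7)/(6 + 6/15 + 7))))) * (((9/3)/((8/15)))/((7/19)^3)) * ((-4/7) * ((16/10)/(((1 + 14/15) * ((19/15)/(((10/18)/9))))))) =-29024400/169099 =-171.64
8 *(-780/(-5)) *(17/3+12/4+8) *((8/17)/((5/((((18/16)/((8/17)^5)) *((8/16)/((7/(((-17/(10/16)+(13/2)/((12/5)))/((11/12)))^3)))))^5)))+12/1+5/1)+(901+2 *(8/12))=-8242236244203350148262682350303354847611487579111254997821350470005233153712904314449869/3259202576134526805730085554128049826419231948800000000000000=-2528911919914714655559298000.00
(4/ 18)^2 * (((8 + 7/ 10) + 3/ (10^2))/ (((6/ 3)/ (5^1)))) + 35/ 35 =187/ 90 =2.08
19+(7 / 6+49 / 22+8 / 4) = 24.39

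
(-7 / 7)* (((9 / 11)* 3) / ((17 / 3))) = -81 / 187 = -0.43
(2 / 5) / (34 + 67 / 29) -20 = -19.99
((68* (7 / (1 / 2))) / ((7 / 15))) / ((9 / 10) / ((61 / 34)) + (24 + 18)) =207400 / 4321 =48.00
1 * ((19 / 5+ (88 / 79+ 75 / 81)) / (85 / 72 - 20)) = -498256 / 1605675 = -0.31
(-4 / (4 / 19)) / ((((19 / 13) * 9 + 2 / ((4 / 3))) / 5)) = -2470 / 381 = -6.48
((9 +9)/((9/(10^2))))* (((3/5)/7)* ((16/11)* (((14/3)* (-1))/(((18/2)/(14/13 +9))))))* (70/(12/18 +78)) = -2934400/25311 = -115.93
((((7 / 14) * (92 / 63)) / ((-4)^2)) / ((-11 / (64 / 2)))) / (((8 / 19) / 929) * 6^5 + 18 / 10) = -8119460 / 325640007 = -0.02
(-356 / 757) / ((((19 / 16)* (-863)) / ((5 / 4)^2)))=8900 / 12412529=0.00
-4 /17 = -0.24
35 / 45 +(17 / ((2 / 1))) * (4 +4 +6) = 1078 / 9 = 119.78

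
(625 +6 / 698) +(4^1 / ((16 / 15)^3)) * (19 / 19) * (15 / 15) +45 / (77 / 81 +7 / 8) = 276053024461 / 422775808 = 652.95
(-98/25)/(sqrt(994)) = -7 * sqrt(994)/1775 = -0.12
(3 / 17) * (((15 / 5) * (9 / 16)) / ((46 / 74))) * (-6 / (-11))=8991 / 34408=0.26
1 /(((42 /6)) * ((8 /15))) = 15 /56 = 0.27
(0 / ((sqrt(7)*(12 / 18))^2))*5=0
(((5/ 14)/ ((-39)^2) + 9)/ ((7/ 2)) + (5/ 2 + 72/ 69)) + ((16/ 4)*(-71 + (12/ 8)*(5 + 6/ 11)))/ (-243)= 7.15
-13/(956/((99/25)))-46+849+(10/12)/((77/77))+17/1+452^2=14707446689/71700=205124.78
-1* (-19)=19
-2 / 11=-0.18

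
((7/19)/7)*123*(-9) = -58.26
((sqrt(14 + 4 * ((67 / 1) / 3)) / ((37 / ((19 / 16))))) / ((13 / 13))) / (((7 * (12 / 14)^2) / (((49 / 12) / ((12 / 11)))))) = 71687 * sqrt(930) / 9206784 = 0.24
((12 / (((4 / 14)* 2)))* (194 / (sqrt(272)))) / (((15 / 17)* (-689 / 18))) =-6111* sqrt(17) / 3445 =-7.31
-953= -953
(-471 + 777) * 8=2448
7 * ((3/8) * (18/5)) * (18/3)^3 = 10206/5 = 2041.20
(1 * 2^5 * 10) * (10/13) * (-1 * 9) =-28800/13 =-2215.38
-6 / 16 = -3 / 8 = -0.38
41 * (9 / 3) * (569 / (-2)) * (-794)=27784839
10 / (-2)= -5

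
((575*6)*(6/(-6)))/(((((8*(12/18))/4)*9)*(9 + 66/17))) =-9775/438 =-22.32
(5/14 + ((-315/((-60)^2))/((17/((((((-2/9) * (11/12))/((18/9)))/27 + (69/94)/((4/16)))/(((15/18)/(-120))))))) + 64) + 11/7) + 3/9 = 620069249/9060660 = 68.44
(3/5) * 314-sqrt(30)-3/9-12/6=2791/15-sqrt(30)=180.59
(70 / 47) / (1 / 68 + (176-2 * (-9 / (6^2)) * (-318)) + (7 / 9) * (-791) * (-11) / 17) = 42840 / 11939927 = 0.00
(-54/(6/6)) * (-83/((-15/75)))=-22410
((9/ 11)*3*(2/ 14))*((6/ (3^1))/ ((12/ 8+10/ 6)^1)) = 324/ 1463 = 0.22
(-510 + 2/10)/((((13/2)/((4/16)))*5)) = -2549/650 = -3.92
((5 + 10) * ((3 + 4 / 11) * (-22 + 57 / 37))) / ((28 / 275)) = -283875 / 28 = -10138.39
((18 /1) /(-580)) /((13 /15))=-27 /754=-0.04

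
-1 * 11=-11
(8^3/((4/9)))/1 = 1152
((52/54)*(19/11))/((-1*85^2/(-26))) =12844/2145825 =0.01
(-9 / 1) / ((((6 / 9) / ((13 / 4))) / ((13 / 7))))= -4563 / 56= -81.48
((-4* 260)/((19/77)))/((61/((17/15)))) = -78.31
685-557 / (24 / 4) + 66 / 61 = 217129 / 366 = 593.25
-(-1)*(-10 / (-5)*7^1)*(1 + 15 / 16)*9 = 1953 / 8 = 244.12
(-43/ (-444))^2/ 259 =0.00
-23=-23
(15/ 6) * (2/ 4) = 1.25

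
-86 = -86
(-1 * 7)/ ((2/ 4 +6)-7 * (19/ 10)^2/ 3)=2100/ 577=3.64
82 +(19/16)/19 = 1313/16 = 82.06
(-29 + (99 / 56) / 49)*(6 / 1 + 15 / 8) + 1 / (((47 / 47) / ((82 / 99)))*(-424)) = -3753174515 / 16454592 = -228.09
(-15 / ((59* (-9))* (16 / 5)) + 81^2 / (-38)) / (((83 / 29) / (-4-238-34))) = 6196363967 / 372172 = 16649.19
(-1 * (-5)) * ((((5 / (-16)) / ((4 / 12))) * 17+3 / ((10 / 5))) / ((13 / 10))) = -55.53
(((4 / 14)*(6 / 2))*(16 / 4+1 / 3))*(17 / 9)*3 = 442 / 21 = 21.05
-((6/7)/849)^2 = -4/3924361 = -0.00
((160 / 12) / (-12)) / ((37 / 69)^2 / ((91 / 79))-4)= 481390 / 1624853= 0.30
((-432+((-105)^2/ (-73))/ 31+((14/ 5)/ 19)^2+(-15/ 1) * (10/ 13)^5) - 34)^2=12968305402132982010073864335921/ 57503867155928480534625625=225520.58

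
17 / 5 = 3.40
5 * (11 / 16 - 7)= -505 / 16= -31.56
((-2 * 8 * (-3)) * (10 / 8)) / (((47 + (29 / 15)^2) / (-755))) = -2548125 / 2854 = -892.83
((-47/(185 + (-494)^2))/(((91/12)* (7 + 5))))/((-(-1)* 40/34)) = -799/444482220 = -0.00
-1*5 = -5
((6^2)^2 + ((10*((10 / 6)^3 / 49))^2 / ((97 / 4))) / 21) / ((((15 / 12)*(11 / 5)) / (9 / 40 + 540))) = 2310395397104 / 9074835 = 254593.65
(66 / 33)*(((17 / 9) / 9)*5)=2.10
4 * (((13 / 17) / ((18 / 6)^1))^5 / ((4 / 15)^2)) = 9282325 / 153344556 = 0.06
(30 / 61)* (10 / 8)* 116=4350 / 61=71.31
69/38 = 1.82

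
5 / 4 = 1.25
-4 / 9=-0.44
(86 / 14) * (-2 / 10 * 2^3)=-344 / 35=-9.83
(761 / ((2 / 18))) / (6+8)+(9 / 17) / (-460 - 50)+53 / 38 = 188574991 / 384370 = 490.61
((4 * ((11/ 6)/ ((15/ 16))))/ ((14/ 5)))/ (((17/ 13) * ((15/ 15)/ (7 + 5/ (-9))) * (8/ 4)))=66352/ 9639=6.88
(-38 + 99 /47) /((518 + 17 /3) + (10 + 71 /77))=-389697 /5804030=-0.07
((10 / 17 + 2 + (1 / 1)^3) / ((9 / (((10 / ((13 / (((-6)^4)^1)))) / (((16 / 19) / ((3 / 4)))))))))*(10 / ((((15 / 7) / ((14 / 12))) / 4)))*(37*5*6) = 1891140300 / 221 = 8557195.93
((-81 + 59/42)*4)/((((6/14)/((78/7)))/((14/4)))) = -86918/3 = -28972.67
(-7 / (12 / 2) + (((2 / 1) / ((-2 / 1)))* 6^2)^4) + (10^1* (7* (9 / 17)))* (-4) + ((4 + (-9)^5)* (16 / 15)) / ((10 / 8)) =830831581 / 510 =1629081.53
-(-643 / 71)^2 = -413449 / 5041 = -82.02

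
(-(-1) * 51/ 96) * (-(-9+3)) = 3.19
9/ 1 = 9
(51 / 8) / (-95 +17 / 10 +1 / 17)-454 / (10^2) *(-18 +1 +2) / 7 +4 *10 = 110202937 / 2219140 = 49.66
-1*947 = -947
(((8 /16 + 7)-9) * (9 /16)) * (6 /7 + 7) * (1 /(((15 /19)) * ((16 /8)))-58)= 170379 /448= 380.31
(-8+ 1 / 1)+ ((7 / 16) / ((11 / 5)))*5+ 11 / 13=-11805 / 2288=-5.16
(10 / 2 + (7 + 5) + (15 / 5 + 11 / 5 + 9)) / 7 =4.46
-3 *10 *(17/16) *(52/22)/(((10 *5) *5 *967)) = -663/2127400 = -0.00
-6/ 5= -1.20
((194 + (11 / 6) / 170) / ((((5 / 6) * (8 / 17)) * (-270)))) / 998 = -197891 / 107784000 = -0.00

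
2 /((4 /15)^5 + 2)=759375 /759887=1.00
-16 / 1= -16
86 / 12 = 43 / 6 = 7.17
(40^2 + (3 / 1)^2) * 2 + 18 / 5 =16108 / 5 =3221.60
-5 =-5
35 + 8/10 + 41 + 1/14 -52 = 1741/70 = 24.87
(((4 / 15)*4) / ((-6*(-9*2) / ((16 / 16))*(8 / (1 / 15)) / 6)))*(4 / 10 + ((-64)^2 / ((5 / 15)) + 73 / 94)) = 5775913 / 951750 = 6.07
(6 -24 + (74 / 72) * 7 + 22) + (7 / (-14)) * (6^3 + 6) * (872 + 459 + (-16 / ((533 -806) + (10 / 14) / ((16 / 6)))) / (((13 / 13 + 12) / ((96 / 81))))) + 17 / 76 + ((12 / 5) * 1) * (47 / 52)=-50156433953719 / 339518790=-147728.01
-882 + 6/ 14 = -6171/ 7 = -881.57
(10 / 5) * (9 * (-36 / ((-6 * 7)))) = 108 / 7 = 15.43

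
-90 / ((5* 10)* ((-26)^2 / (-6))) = 27 / 1690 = 0.02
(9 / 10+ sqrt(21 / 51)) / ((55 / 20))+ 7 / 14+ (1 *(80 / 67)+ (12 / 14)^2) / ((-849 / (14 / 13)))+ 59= 4 *sqrt(119) / 187+ 34064186053 / 569398830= 60.06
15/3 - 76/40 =31/10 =3.10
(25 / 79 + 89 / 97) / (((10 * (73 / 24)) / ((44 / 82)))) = 2496384 / 114676795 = 0.02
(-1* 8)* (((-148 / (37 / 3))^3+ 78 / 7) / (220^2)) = 6009 / 21175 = 0.28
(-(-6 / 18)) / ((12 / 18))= 0.50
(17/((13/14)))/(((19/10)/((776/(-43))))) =-1846880/10621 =-173.89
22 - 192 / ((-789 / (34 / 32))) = 5854 / 263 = 22.26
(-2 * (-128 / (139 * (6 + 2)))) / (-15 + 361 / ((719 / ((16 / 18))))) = -207072 / 13090603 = -0.02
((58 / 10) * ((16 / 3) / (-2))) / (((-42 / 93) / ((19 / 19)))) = 34.25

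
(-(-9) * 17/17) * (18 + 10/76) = 6201/38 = 163.18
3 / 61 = 0.05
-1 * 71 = -71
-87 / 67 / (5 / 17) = -1479 / 335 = -4.41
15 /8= 1.88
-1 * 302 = -302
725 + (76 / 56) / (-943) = 725.00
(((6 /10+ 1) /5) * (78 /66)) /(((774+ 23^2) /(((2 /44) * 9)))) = 0.00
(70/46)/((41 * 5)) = 7/943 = 0.01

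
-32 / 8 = -4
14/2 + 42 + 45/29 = 1466/29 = 50.55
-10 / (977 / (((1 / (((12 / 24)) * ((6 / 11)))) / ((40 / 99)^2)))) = -35937 / 156320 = -0.23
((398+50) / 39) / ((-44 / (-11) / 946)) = 105952 / 39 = 2716.72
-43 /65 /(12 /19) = -817 /780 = -1.05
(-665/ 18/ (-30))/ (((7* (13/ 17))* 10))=323/ 14040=0.02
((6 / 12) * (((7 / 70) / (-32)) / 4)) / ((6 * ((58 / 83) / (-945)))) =5229 / 59392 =0.09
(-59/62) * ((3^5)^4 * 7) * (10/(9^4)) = -1097425665/31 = -35400827.90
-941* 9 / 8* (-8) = 8469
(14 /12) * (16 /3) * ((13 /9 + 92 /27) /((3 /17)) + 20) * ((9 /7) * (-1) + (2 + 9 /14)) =292372 /729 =401.06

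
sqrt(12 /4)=sqrt(3)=1.73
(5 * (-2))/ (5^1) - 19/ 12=-43/ 12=-3.58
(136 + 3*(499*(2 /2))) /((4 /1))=1633 /4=408.25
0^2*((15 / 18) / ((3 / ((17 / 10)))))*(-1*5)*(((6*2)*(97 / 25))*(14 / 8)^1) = 0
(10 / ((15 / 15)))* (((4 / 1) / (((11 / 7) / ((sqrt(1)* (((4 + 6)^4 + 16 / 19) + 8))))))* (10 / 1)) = 48406400 / 19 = 2547705.26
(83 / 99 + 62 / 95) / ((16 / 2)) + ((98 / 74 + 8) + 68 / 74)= 29034811 / 2783880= 10.43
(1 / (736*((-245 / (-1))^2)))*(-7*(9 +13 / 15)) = -37 / 23667000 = -0.00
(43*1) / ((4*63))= 43 / 252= 0.17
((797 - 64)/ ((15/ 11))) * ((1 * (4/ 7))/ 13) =32252/ 1365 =23.63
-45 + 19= -26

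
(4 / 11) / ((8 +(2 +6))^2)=1 / 704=0.00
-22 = -22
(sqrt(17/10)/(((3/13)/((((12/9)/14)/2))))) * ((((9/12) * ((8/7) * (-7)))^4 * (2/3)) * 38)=8833.33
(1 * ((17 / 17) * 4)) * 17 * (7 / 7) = 68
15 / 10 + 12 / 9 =17 / 6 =2.83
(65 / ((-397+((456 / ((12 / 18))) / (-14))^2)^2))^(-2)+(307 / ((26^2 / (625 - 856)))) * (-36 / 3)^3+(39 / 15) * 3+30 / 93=3712142312.90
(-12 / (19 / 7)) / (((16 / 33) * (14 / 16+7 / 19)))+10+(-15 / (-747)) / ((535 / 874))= 23974 / 8881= 2.70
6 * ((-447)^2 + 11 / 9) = 3596584 / 3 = 1198861.33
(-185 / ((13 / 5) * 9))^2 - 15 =650290 / 13689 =47.50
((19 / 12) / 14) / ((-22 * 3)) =-19 / 11088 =-0.00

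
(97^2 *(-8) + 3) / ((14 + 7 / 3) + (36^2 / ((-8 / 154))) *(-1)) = -225807 / 74893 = -3.02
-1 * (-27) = 27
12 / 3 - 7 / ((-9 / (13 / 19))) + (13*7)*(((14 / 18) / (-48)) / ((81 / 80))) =127810 / 41553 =3.08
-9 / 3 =-3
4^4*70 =17920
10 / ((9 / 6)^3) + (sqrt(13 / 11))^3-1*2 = 26 / 27 + 13*sqrt(143) / 121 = 2.25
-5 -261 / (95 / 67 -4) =16622 / 173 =96.08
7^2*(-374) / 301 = -2618 / 43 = -60.88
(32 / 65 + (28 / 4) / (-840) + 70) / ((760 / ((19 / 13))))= 0.14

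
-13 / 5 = -2.60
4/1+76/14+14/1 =164/7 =23.43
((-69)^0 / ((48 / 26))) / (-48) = -13 / 1152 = -0.01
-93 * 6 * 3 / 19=-1674 / 19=-88.11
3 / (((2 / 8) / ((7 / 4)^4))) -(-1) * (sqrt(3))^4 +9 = 8355 / 64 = 130.55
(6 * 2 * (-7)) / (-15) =28 / 5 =5.60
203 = 203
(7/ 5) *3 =21/ 5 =4.20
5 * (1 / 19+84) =7985 / 19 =420.26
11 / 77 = 1 / 7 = 0.14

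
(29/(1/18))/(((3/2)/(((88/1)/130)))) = 15312/65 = 235.57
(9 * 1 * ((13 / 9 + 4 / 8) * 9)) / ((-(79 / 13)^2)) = -53235 / 12482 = -4.26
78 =78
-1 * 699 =-699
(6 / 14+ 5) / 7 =38 / 49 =0.78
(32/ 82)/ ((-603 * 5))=-16/ 123615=-0.00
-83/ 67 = -1.24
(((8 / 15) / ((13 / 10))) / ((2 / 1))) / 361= 8 / 14079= 0.00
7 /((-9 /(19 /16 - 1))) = -7 /48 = -0.15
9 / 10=0.90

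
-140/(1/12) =-1680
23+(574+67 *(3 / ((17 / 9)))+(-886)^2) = 13356890 / 17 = 785699.41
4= 4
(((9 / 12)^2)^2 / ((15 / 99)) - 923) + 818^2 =855299953 / 1280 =668203.09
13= 13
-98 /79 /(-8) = 49 /316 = 0.16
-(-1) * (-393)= -393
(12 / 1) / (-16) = -3 / 4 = -0.75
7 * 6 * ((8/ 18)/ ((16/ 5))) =5.83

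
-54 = -54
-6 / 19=-0.32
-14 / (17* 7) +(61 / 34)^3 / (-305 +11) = -1586437 / 11555376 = -0.14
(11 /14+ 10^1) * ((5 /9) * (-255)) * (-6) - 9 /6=128329 /14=9166.36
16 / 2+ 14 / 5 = 54 / 5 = 10.80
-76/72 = -19/18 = -1.06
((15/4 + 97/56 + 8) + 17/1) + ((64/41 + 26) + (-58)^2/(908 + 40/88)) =1416698315/22943928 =61.75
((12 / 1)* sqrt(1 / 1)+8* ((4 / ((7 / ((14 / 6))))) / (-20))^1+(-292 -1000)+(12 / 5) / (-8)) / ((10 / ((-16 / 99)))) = 6148 / 297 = 20.70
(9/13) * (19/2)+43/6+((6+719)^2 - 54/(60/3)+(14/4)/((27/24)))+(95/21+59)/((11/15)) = 47362635347/90090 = 525725.78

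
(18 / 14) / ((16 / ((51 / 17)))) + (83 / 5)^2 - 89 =523043 / 2800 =186.80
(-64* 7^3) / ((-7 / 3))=9408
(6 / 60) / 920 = 0.00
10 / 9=1.11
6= 6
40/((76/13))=130/19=6.84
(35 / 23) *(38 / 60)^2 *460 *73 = 184471 / 9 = 20496.78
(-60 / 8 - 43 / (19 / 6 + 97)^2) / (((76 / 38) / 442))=-1198065531 / 722402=-1658.45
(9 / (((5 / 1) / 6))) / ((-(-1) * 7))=54 / 35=1.54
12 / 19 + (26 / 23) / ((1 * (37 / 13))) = 16634 / 16169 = 1.03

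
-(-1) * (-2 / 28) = -1 / 14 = -0.07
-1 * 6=-6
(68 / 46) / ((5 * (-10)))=-17 / 575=-0.03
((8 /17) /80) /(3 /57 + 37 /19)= 1 /340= 0.00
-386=-386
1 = 1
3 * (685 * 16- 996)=29892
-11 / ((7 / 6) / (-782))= 51612 / 7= 7373.14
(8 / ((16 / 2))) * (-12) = -12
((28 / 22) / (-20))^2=49 / 12100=0.00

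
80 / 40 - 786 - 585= -1369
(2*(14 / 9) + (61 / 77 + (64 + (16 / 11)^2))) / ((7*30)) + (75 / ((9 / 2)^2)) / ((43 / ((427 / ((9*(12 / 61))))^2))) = 100569381976219 / 20072487204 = 5010.31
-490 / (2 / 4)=-980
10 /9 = 1.11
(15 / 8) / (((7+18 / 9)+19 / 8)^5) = 61440 / 6240321451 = 0.00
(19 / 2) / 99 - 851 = -168479 / 198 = -850.90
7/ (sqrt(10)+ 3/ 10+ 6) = 4410/ 2969 - 700 * sqrt(10)/ 2969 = 0.74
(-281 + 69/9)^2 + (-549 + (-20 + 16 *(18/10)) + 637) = 74807.91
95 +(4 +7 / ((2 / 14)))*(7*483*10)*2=3583955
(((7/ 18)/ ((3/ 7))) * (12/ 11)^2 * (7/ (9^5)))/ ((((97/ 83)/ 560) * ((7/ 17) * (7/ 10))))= 442489600/ 2079174339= 0.21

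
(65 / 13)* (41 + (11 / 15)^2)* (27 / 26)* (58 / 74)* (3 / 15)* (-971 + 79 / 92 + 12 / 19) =-688983199353 / 21019700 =-32777.97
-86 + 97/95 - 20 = -9973/95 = -104.98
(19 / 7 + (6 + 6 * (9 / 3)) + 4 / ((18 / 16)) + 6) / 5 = 457 / 63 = 7.25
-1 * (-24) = 24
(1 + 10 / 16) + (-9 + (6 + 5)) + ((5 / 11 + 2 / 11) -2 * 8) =-1033 / 88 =-11.74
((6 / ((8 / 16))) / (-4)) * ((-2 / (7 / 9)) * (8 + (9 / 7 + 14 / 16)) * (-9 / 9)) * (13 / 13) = -15363 / 196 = -78.38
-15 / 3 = -5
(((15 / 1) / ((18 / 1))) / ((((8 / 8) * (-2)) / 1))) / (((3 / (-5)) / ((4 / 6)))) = 25 / 54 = 0.46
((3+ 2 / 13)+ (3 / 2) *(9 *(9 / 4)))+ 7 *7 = 8583 / 104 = 82.53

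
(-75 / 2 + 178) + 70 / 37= 10537 / 74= 142.39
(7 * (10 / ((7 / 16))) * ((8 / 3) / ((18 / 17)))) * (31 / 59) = 337280 / 1593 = 211.73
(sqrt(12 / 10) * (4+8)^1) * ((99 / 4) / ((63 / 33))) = 1089 * sqrt(30) / 35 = 170.42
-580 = -580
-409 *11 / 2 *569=-2559931 / 2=-1279965.50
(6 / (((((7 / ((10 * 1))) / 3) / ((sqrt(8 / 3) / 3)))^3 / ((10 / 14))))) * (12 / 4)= 160000 * sqrt(6) / 2401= 163.23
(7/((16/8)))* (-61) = -427/2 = -213.50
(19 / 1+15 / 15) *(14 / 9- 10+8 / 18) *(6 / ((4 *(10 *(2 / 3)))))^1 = -36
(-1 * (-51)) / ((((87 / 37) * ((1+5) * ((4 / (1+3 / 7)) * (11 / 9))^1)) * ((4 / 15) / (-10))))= -707625 / 17864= -39.61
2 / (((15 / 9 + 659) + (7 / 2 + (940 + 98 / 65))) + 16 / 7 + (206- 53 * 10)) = 5460 / 3505211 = 0.00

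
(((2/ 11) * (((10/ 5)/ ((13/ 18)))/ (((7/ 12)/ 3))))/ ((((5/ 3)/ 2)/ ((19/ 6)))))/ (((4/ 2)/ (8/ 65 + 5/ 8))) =1197342/ 325325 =3.68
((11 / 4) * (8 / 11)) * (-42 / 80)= -21 / 20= -1.05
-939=-939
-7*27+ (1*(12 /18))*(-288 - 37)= -1217 /3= -405.67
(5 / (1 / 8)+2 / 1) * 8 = 336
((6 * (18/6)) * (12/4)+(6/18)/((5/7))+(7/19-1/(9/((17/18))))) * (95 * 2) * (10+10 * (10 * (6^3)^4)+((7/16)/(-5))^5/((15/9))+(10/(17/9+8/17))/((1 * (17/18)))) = 1084444672869995373760366009643/479084544000000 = 2263576828873851.91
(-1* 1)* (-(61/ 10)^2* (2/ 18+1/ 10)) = 70699/ 9000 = 7.86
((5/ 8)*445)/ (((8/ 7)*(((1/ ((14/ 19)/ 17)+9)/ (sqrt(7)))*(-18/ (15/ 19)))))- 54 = -54- 545125*sqrt(7)/ 1637952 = -54.88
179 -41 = 138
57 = 57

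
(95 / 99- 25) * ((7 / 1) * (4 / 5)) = -13328 / 99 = -134.63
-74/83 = -0.89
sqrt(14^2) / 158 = 7 / 79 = 0.09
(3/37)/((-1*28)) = -3/1036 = -0.00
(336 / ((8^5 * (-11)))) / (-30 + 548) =-3 / 1667072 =-0.00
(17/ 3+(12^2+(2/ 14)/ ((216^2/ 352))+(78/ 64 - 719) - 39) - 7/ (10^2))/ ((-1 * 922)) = 2478765943/ 3763972800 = 0.66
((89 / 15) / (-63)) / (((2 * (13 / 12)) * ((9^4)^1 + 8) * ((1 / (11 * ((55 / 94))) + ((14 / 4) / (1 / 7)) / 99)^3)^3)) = -8520369053820118622588847315600000000 / 359790228181720024933647244584742923833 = -0.02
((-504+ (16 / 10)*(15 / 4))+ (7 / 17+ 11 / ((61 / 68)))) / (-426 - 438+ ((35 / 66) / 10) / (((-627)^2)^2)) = 10267302450059741196 / 18278333346397797157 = 0.56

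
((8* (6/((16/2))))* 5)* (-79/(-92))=1185/46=25.76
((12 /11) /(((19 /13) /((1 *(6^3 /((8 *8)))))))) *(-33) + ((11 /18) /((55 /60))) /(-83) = -786667 /9462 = -83.14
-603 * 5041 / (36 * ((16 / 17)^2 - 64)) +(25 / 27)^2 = 23734158569 / 17729280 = 1338.70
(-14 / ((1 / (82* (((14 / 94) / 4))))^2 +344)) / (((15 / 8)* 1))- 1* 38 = -4041293842 / 106289145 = -38.02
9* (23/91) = 207/91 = 2.27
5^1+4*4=21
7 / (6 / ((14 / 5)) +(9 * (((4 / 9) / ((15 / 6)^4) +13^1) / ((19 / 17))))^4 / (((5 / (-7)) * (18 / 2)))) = -43847321319580078125 / 117428893641960636684968014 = -0.00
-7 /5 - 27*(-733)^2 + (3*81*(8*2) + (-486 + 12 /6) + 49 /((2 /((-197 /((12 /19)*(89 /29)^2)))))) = -13786543374643 /950520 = -14504211.77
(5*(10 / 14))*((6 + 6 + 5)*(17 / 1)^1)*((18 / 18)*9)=65025 / 7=9289.29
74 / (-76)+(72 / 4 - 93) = -2887 / 38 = -75.97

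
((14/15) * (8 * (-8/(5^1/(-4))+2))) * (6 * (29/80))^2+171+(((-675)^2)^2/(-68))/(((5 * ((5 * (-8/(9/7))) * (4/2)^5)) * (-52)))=-44856420967089/3960320000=-11326.46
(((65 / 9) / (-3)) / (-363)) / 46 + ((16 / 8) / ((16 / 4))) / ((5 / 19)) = 2141681 / 1127115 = 1.90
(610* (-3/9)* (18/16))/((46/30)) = -13725/92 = -149.18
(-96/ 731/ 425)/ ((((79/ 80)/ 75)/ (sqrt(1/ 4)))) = -11520/ 981733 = -0.01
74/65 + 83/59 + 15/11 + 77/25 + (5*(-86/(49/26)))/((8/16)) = -4644050679/10335325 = -449.34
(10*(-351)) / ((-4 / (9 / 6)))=5265 / 4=1316.25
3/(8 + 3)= 0.27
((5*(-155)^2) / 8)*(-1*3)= -360375 / 8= -45046.88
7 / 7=1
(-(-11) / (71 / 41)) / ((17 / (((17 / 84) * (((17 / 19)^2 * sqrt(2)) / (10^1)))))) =130339 * sqrt(2) / 21530040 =0.01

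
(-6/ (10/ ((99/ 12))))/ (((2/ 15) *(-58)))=297/ 464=0.64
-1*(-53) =53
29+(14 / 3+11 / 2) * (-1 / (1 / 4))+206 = 583 / 3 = 194.33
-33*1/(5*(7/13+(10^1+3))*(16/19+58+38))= -741/147200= -0.01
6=6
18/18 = 1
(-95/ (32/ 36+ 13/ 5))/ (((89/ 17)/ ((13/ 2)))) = -33.81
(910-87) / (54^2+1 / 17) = 13991 / 49573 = 0.28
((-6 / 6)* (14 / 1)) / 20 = -7 / 10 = -0.70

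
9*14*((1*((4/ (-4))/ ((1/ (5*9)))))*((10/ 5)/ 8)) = -2835/ 2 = -1417.50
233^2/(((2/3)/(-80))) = -6514680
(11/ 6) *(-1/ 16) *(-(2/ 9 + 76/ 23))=4015/ 9936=0.40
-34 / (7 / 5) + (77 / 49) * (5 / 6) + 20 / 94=-44935 / 1974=-22.76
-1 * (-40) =40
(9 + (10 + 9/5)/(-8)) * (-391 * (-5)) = 117691/8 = 14711.38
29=29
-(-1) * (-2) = -2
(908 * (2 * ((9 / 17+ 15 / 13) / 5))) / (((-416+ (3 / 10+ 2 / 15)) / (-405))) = 1641591360 / 2755207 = 595.81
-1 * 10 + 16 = 6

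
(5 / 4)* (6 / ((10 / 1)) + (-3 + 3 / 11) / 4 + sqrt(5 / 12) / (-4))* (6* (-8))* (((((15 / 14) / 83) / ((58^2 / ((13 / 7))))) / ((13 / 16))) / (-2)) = -75* sqrt(15) / 6840694 - 810 / 37623817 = -0.00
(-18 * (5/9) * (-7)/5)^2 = 196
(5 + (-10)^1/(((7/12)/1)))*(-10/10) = 85/7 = 12.14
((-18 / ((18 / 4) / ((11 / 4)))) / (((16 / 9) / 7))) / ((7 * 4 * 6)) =-33 / 128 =-0.26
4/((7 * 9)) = 4/63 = 0.06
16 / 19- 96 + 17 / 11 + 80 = -2845 / 209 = -13.61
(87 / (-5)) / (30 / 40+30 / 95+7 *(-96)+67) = 6612 / 229495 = 0.03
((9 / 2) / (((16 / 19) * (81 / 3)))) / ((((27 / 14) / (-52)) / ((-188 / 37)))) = 81263 / 2997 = 27.11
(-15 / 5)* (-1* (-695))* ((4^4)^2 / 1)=-136642560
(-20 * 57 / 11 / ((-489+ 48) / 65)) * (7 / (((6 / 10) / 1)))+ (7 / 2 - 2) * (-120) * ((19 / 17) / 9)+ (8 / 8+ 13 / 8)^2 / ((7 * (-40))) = 155.83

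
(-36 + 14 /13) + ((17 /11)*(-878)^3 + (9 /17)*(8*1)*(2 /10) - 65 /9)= -114429308555701 /109395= -1046019548.93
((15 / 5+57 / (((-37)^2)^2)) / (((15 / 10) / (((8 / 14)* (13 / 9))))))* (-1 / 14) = -13922480 / 118072143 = -0.12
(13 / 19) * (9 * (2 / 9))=26 / 19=1.37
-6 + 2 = -4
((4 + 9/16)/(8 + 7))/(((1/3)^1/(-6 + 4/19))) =-803/152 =-5.28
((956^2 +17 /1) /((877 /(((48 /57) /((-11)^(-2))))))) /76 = 442353252 /316597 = 1397.21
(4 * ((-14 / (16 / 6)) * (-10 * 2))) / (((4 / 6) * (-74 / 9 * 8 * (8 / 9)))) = -25515 / 2368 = -10.77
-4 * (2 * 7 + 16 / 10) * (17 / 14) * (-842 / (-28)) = -558246 / 245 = -2278.56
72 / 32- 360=-1431 / 4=-357.75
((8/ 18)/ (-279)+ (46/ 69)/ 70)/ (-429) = -697/ 37702665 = -0.00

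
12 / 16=3 / 4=0.75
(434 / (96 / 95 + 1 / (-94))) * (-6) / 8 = -2906715 / 8929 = -325.54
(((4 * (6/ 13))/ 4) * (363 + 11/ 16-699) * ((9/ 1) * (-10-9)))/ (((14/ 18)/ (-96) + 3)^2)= 51363497088/ 17373785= 2956.38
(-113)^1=-113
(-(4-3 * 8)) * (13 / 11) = 260 / 11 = 23.64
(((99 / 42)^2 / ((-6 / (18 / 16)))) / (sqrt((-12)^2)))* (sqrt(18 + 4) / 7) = -1089* sqrt(22) / 87808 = -0.06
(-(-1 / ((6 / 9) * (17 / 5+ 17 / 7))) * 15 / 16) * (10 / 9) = 875 / 3264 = 0.27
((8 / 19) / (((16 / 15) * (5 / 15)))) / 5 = 9 / 38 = 0.24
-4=-4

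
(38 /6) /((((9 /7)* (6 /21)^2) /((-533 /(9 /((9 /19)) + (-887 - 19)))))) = 3473561 /95796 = 36.26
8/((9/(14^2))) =1568/9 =174.22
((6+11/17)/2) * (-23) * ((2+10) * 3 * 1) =-46782/17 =-2751.88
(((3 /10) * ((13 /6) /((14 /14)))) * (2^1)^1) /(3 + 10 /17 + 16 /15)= 663 /2374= 0.28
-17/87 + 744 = 64711/87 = 743.80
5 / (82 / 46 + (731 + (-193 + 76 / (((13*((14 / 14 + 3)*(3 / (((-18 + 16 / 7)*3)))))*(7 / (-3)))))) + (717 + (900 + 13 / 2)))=146510 / 63676927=0.00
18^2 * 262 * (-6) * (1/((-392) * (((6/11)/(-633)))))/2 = -73884393/98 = -753922.38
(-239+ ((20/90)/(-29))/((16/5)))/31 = -499037/64728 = -7.71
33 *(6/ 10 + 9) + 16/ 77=122048/ 385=317.01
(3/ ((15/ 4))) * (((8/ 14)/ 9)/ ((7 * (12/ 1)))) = 4/ 6615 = 0.00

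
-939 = -939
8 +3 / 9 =25 / 3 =8.33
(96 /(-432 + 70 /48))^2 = 5308416 /106770889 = 0.05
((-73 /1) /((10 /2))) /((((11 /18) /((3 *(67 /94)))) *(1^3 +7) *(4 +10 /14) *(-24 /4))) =102711 /454960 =0.23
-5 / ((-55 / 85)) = 85 / 11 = 7.73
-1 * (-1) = 1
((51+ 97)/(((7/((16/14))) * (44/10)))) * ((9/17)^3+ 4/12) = 21016000/7944321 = 2.65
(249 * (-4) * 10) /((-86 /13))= 64740 /43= 1505.58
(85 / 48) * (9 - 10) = -85 / 48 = -1.77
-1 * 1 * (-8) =8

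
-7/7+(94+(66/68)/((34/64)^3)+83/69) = 580192868/5762949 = 100.68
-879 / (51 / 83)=-24319 / 17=-1430.53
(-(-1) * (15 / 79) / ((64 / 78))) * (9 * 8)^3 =6823440 / 79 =86372.66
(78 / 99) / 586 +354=3422839 / 9669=354.00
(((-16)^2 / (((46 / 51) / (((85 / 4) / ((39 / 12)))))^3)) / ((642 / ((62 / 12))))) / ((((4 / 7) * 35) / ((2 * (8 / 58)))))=897917566800 / 82945979597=10.83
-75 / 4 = -18.75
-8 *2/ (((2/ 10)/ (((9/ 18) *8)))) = -320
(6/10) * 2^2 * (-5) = -12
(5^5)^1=3125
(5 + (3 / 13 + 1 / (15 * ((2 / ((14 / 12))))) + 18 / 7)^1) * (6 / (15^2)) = 128437 / 614250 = 0.21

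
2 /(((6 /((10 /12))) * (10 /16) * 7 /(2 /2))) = 4 /63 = 0.06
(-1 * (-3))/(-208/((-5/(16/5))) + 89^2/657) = 49275/2384521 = 0.02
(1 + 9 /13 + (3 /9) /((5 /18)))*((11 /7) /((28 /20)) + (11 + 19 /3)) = 510044 /9555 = 53.38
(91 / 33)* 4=364 / 33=11.03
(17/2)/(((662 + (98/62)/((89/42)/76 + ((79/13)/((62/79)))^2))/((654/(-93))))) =-57622035079267/638190217985230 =-0.09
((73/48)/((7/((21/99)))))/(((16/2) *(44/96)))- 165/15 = -63815/5808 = -10.99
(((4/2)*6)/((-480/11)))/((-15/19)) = 209/600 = 0.35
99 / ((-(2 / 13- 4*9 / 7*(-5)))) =-819 / 214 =-3.83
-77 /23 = -3.35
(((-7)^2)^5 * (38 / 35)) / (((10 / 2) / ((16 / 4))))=6133748264 / 25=245349930.56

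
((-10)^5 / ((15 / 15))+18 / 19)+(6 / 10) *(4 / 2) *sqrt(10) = -1899982 / 19+6 *sqrt(10) / 5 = -99995.26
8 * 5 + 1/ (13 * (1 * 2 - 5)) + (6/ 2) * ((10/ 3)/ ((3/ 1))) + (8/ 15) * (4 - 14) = 1481/ 39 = 37.97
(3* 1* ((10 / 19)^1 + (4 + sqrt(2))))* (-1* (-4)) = 12* sqrt(2) + 1032 / 19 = 71.29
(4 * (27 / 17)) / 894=18 / 2533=0.01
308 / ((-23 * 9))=-308 / 207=-1.49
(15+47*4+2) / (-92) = -205 / 92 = -2.23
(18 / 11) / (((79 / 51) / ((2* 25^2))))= 1147500 / 869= 1320.48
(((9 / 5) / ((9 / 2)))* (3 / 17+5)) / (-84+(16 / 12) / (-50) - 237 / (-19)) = -50160 / 1733371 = -0.03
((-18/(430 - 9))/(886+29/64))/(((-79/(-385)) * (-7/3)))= 63360/628960949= 0.00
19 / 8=2.38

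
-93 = -93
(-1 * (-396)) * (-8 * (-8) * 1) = 25344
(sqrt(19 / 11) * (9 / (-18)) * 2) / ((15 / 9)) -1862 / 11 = -1862 / 11 -3 * sqrt(209) / 55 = -170.06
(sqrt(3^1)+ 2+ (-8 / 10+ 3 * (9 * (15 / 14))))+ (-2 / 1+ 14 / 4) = sqrt(3)+ 1107 / 35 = 33.36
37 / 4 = 9.25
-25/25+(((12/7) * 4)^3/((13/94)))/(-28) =-2630125/31213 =-84.26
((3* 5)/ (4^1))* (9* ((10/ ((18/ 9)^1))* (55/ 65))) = 7425/ 52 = 142.79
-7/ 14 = -1/ 2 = -0.50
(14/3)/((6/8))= 56/9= 6.22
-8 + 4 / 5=-36 / 5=-7.20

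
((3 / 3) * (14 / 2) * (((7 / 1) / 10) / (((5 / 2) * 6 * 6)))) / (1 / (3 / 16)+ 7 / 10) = 49 / 5430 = 0.01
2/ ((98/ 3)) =3/ 49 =0.06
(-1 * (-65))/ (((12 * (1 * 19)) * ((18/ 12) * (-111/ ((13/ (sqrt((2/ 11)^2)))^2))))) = -8.75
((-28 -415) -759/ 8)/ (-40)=4303/ 320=13.45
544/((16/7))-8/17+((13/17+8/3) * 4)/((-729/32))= 8808706/37179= 236.93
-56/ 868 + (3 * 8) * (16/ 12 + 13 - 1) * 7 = 69438/ 31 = 2239.94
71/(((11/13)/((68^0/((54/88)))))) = 3692/27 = 136.74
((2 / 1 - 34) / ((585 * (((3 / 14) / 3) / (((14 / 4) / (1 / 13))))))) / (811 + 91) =-784 / 20295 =-0.04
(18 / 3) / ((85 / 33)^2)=6534 / 7225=0.90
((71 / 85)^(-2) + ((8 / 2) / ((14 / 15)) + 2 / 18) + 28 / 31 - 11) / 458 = -42005987 / 4509043434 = -0.01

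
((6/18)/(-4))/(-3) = 1/36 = 0.03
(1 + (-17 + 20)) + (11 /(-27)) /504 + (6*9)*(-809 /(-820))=159776077 /2789640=57.27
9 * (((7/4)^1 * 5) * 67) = 21105/4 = 5276.25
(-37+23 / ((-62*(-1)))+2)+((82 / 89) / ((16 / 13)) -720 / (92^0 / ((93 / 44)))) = -377711179 / 242792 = -1555.70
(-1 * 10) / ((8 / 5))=-25 / 4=-6.25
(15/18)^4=625/1296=0.48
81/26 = 3.12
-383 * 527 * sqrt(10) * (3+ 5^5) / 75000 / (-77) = 78919831 * sqrt(10) / 721875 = 345.72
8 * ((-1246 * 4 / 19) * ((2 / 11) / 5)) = -79744 / 1045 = -76.31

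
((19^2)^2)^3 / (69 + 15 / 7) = 15493204433463127 / 498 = 31110852276030.38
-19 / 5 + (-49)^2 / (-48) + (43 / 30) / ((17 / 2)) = -72967 / 1360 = -53.65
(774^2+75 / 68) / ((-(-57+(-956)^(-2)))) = 9307808229612 / 885603967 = 10510.12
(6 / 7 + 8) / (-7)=-1.27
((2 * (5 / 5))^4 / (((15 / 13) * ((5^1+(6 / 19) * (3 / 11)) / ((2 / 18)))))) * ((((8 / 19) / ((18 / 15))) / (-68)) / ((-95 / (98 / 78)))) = 8624 / 417169035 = 0.00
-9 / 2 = -4.50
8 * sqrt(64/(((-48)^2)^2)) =1/36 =0.03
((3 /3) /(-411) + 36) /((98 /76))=562210 /20139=27.92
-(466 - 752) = 286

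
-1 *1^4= -1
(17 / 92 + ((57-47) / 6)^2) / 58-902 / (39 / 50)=-721928911 / 624312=-1156.36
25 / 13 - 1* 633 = -8204 / 13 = -631.08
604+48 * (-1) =556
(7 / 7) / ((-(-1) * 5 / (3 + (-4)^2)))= 19 / 5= 3.80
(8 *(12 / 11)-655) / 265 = -7109 / 2915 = -2.44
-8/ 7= -1.14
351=351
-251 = -251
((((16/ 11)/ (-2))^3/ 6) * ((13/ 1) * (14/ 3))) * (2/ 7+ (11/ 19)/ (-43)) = -1151488/ 1087427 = -1.06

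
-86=-86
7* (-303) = -2121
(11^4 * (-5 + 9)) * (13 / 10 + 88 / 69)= 52034114 / 345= 150823.52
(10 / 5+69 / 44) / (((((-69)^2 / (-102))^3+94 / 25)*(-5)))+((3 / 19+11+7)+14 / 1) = 32.16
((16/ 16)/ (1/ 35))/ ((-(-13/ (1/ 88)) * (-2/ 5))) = -175/ 2288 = -0.08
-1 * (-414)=414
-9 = -9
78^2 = 6084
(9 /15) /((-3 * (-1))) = 1 /5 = 0.20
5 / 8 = 0.62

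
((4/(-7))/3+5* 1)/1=101/21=4.81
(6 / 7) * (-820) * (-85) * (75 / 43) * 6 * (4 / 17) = 44280000 / 301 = 147109.63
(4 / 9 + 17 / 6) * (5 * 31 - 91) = 1888 / 9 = 209.78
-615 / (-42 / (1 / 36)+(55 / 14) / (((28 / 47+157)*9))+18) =573968430 / 1394320723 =0.41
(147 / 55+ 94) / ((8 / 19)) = 101023 / 440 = 229.60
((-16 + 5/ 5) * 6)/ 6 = -15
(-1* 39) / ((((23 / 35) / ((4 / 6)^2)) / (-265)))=482300 / 69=6989.86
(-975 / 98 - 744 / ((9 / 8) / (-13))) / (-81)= -2524691 / 23814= -106.02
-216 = -216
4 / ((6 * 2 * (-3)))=-1 / 9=-0.11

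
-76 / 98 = -38 / 49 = -0.78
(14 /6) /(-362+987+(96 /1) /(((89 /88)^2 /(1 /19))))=0.00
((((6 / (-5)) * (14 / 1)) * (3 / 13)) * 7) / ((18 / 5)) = -98 / 13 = -7.54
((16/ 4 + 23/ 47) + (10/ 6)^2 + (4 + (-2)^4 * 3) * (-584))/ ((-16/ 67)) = 430226765/ 3384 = 127135.57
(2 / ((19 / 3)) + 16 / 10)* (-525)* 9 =-171990 / 19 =-9052.11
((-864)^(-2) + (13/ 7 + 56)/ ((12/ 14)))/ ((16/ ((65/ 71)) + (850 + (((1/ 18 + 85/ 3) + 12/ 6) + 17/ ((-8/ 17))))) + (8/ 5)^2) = 16376256325/ 209689057152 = 0.08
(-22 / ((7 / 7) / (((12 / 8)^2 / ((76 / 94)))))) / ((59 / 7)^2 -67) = -2303 / 152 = -15.15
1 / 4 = 0.25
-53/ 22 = -2.41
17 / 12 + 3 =4.42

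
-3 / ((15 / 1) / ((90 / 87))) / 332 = -0.00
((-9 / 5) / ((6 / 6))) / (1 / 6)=-54 / 5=-10.80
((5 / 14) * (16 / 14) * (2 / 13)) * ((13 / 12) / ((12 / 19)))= 95 / 882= 0.11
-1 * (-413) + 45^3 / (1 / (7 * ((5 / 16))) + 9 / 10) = 1283597 / 19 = 67557.74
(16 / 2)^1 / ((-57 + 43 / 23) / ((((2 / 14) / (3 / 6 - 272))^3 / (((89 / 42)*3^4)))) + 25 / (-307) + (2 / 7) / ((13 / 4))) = 20561632 / 166950748162682232293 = 0.00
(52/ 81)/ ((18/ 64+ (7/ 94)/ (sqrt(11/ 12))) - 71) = -91501091968/ 10079569935243 - 17518592 * sqrt(33)/ 10079569935243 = -0.01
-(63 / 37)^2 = -3969 / 1369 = -2.90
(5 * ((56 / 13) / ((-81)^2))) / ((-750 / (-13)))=28 / 492075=0.00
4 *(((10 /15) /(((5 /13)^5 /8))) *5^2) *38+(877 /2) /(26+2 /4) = 47858511403 /19875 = 2407975.42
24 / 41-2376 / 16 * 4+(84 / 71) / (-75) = -43186898 / 72775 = -593.43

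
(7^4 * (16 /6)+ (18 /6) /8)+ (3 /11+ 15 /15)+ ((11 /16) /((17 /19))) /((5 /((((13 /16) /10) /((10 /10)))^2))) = 7358097293593 /1148928000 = 6404.32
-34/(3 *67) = -34/201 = -0.17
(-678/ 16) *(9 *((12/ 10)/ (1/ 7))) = -64071/ 20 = -3203.55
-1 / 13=-0.08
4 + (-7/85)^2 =28949/7225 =4.01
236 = 236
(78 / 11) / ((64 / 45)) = 1755 / 352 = 4.99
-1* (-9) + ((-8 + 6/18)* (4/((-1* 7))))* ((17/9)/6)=5885/567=10.38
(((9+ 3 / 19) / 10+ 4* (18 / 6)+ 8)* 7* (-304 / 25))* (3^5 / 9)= -6008688 / 125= -48069.50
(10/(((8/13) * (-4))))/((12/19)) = -1235/192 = -6.43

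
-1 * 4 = -4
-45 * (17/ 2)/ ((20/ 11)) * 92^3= -163816488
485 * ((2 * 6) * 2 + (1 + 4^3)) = 43165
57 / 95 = 3 / 5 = 0.60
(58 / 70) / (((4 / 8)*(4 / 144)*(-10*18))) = -58 / 175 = -0.33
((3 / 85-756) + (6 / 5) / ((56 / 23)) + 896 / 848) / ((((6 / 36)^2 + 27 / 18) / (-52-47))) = 7708117059 / 157675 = 48886.11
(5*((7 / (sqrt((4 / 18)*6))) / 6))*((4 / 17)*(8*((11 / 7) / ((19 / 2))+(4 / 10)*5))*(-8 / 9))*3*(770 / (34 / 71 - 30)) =34988800*sqrt(3) / 42313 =1432.24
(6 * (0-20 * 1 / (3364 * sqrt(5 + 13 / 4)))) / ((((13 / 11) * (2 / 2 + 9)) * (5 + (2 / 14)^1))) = -7 * sqrt(33) / 196794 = -0.00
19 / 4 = 4.75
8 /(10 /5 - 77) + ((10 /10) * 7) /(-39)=-93 /325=-0.29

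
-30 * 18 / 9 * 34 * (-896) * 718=1312389120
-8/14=-4/7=-0.57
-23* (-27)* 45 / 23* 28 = 34020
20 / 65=0.31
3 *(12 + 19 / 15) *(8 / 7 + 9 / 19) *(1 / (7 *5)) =8557 / 4655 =1.84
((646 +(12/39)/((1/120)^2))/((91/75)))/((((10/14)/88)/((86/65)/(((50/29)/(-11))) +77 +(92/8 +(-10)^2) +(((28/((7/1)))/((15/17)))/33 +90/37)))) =573957555531736/6096675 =94142718.04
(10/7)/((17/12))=120/119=1.01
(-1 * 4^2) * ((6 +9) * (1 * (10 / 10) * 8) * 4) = -7680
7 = 7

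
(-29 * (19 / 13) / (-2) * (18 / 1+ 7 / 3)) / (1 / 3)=33611 / 26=1292.73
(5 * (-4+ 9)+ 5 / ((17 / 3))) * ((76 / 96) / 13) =1045 / 663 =1.58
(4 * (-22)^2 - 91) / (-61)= -30.25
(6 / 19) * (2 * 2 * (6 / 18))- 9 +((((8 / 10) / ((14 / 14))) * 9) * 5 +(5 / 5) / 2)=1061 / 38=27.92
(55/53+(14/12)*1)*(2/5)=701/795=0.88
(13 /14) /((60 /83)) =1079 /840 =1.28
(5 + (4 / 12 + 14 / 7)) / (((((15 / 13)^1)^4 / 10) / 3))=1256684 / 10125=124.12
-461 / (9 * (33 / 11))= -461 / 27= -17.07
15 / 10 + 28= 59 / 2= 29.50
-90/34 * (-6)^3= 9720/17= 571.76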